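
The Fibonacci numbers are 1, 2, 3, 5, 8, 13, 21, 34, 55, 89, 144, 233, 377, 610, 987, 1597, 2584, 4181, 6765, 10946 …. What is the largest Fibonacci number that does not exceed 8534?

6765

6765 ≤ 8534 < 10946, so the largest Fibonacci number not exceeding 8534 is 6765.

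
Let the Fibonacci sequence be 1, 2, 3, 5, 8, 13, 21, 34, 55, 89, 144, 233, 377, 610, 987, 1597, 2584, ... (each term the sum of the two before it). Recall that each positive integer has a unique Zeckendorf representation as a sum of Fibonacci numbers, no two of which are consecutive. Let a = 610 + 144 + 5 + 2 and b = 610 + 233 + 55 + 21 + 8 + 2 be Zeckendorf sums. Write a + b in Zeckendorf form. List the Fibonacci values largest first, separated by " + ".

1597 + 89 + 3 + 1

The two numbers are 761 and 929, so their sum is 1690.
take 1597 (≤ 1690); 1690 − 1597 = 93
take 89 (≤ 93); 93 − 89 = 4
take 3 (≤ 4); 4 − 3 = 1
take 1 (≤ 1); 1 − 1 = 0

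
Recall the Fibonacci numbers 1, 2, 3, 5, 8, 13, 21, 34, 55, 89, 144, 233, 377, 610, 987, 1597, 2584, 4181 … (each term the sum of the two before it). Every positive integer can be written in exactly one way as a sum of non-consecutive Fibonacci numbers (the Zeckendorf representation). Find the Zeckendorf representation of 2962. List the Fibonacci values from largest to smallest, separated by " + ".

2584 + 377 + 1

subtract 2584 from 2962: 378 remains
subtract 377 from 378: 1 remains
subtract 1 from 1: 0 remains
So 2962 = 2584 + 377 + 1, with no two terms consecutive in the sequence.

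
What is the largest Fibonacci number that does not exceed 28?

21 ≤ 28 < 34, so the largest Fibonacci number not exceeding 28 is 21.

21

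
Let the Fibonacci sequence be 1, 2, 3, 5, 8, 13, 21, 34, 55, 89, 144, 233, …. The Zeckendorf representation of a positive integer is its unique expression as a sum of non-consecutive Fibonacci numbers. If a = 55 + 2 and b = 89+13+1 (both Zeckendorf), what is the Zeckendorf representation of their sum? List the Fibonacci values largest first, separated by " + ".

The two numbers are 57 and 103, so their sum is 160.
Repeatedly subtract the largest Fibonacci number that fits:
subtract 144 from 160: 16 remains
subtract 13 from 16: 3 remains
subtract 3 from 3: 0 remains

144 + 13 + 3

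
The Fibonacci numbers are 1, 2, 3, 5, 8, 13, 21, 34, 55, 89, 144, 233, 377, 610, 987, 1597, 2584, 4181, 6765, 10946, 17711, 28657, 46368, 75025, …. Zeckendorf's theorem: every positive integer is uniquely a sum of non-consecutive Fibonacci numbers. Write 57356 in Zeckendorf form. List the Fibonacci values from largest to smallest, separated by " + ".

take 46368 (≤ 57356); 57356 − 46368 = 10988
take 10946 (≤ 10988); 10988 − 10946 = 42
take 34 (≤ 42); 42 − 34 = 8
take 8 (≤ 8); 8 − 8 = 0
So 57356 = 46368 + 10946 + 34 + 8, with no two terms consecutive in the sequence.

46368 + 10946 + 34 + 8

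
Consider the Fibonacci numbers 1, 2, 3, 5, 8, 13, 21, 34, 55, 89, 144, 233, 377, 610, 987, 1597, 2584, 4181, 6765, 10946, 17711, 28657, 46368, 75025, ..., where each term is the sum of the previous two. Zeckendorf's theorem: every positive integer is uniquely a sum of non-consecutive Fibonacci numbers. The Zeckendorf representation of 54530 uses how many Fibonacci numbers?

8

largest Fibonacci ≤ 54530 is 46368; 54530 − 46368 = 8162
largest Fibonacci ≤ 8162 is 6765; 8162 − 6765 = 1397
largest Fibonacci ≤ 1397 is 987; 1397 − 987 = 410
largest Fibonacci ≤ 410 is 377; 410 − 377 = 33
largest Fibonacci ≤ 33 is 21; 33 − 21 = 12
largest Fibonacci ≤ 12 is 8; 12 − 8 = 4
largest Fibonacci ≤ 4 is 3; 4 − 3 = 1
largest Fibonacci ≤ 1 is 1; 1 − 1 = 0
54530 = 46368 + 6765 + 987 + 377 + 21 + 8 + 3 + 1, which has 8 terms.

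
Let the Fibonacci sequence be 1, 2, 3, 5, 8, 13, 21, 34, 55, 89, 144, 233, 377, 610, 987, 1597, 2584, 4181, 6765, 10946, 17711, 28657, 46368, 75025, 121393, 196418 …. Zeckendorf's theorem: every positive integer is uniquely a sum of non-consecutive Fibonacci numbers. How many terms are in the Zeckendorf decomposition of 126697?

Greedy algorithm:
subtract 121393 from 126697: 5304 remains
subtract 4181 from 5304: 1123 remains
subtract 987 from 1123: 136 remains
subtract 89 from 136: 47 remains
subtract 34 from 47: 13 remains
subtract 13 from 13: 0 remains
126697 = 121393 + 4181 + 987 + 89 + 34 + 13, which has 6 terms.

6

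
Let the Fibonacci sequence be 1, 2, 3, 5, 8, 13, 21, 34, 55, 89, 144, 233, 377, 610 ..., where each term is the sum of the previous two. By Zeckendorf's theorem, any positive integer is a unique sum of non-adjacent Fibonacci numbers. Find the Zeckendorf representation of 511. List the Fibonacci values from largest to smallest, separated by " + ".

Greedily peel off the largest Fibonacci term at each step:
511: greatest Fibonacci not exceeding it is 377, leaving 134
134: greatest Fibonacci not exceeding it is 89, leaving 45
45: greatest Fibonacci not exceeding it is 34, leaving 11
11: greatest Fibonacci not exceeding it is 8, leaving 3
3: greatest Fibonacci not exceeding it is 3, leaving 0
So 511 = 377 + 89 + 34 + 8 + 3, with no two terms consecutive in the sequence.

377 + 89 + 34 + 8 + 3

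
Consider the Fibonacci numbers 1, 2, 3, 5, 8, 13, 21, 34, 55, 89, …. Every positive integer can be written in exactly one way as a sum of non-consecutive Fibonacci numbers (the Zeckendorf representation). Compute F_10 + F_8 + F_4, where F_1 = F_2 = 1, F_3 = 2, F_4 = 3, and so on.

F_10 + F_8 + F_4 = 55 + 21 + 3 = 79.

79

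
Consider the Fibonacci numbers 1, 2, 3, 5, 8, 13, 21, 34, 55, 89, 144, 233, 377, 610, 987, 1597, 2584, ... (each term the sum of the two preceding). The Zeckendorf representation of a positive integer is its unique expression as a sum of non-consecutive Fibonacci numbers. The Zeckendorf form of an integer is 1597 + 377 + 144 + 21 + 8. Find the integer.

1597 + 377 + 144 + 21 + 8 = 2147.

2147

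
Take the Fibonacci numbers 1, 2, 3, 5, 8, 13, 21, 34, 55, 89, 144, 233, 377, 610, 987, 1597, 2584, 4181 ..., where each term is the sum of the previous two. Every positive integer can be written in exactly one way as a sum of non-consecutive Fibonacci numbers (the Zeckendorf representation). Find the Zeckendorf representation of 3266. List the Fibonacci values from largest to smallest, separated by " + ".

2584 + 610 + 55 + 13 + 3 + 1

2584 ≤ 3266 < 4181, so take 2584; remainder 682
610 ≤ 682 < 987, so take 610; remainder 72
55 ≤ 72 < 89, so take 55; remainder 17
13 ≤ 17 < 21, so take 13; remainder 4
3 ≤ 4 < 5, so take 3; remainder 1
1 ≤ 1 < 2, so take 1; remainder 0
So 3266 = 2584 + 610 + 55 + 13 + 3 + 1, with no two terms consecutive in the sequence.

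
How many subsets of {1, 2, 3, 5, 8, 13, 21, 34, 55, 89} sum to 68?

6

Each representation comes from the Zeckendorf form by replacing some F_k with F_{k−1} + F_{k−2} where possible.
68 = 55+13 = 55+8+5 = 34+21+13 = … (3 more), for 6 in all.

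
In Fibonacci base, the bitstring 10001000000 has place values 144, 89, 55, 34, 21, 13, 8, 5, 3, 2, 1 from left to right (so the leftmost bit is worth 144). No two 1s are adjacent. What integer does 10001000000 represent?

Summing the place values of the 1 bits: 144 + 21 = 165.

165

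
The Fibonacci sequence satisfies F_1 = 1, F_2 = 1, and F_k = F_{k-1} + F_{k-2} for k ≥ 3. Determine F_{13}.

233

Iterating the recurrence up to F_{5} = 5 and F_{4} = 3:
F_{6} = F_{5} + F_{4} = 5 + 3 = 8
F_{7} = F_{6} + F_{5} = 8 + 5 = 13
F_{8} = F_{7} + F_{6} = 13 + 8 = 21
F_{9} = F_{8} + F_{7} = 21 + 13 = 34
F_{10} = F_{9} + F_{8} = 34 + 21 = 55
F_{11} = F_{10} + F_{9} = 55 + 34 = 89
F_{12} = F_{11} + F_{10} = 89 + 55 = 144
F_{13} = F_{12} + F_{11} = 144 + 89 = 233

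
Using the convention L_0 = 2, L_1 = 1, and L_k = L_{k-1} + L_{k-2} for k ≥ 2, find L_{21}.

Iterating the recurrence up to L_{16} = 2207 and L_{15} = 1364:
L_{17} = L_{16} + L_{15} = 2207 + 1364 = 3571
L_{18} = L_{17} + L_{16} = 3571 + 2207 = 5778
L_{19} = L_{18} + L_{17} = 5778 + 3571 = 9349
L_{20} = L_{19} + L_{18} = 9349 + 5778 = 15127
L_{21} = L_{20} + L_{19} = 15127 + 9349 = 24476

24476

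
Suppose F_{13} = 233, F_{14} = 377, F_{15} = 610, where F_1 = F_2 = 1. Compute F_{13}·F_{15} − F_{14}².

233·610 − 377² = 142130 − 142129 = 1. (Cassini's identity: F_{k−1}F_{k+1} − F_k² = (−1)^k.)

1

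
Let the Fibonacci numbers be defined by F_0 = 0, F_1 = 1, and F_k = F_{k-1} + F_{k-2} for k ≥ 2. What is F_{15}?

610

Iterating the recurrence up to F_{11} = 89 and F_{10} = 55:
F_{12} = F_{11} + F_{10} = 89 + 55 = 144
F_{13} = F_{12} + F_{11} = 144 + 89 = 233
F_{14} = F_{13} + F_{12} = 233 + 144 = 377
F_{15} = F_{14} + F_{13} = 377 + 233 = 610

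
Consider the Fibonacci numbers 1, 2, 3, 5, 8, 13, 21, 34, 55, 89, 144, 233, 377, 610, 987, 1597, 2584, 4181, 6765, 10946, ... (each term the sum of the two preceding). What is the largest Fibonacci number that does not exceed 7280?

6765 ≤ 7280 < 10946, so the largest Fibonacci number not exceeding 7280 is 6765.

6765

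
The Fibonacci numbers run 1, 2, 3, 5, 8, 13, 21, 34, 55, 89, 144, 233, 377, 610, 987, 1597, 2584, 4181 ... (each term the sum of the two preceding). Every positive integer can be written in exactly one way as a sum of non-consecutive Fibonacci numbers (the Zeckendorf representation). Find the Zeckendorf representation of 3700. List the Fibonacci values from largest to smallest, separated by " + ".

2584 ≤ 3700 < 4181, so take 2584; remainder 1116
987 ≤ 1116 < 1597, so take 987; remainder 129
89 ≤ 129 < 144, so take 89; remainder 40
34 ≤ 40 < 55, so take 34; remainder 6
5 ≤ 6 < 8, so take 5; remainder 1
1 ≤ 1 < 2, so take 1; remainder 0
So 3700 = 2584 + 987 + 89 + 34 + 5 + 1, with no two terms consecutive in the sequence.

2584 + 987 + 89 + 34 + 5 + 1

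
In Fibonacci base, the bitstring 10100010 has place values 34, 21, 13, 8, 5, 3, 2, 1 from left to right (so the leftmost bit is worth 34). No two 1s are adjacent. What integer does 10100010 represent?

49

Summing the place values of the 1 bits: 34 + 13 + 2 = 49.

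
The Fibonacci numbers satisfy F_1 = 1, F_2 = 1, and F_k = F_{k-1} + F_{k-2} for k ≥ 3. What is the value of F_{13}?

233

Iterating the recurrence up to F_{7} = 13 and F_{6} = 8:
F_{8} = F_{7} + F_{6} = 13 + 8 = 21
F_{9} = F_{8} + F_{7} = 21 + 13 = 34
F_{10} = F_{9} + F_{8} = 34 + 21 = 55
F_{11} = F_{10} + F_{9} = 55 + 34 = 89
F_{12} = F_{11} + F_{10} = 89 + 55 = 144
F_{13} = F_{12} + F_{11} = 144 + 89 = 233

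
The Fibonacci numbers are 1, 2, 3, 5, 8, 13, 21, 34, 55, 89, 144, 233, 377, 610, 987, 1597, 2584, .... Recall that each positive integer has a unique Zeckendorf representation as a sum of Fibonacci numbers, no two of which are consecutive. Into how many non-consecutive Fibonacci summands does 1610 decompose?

2

1610: greatest Fibonacci not exceeding it is 1597, leaving 13
13: greatest Fibonacci not exceeding it is 13, leaving 0
1610 = 1597 + 13, which has 2 terms.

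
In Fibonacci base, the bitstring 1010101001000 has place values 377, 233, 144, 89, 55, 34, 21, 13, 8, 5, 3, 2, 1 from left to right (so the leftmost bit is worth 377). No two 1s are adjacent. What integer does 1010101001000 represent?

Summing the place values of the 1 bits: 377 + 144 + 55 + 21 + 5 = 602.

602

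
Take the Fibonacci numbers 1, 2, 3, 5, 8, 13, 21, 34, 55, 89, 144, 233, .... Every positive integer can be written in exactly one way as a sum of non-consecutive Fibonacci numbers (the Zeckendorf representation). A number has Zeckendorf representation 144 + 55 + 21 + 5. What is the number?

225

144 + 55 + 21 + 5 = 225.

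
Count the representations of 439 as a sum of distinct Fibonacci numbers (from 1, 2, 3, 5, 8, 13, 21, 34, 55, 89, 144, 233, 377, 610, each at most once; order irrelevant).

Starting from the Zeckendorf form and repeatedly splitting a term F_k into F_{k−1} + F_{k−2} (when neither is already used) reaches every representation.
439 = 377+55+5+2 = 377+34+21+5+2 = 233+144+55+5+2 = 377+34+13+8+5+2 = … (4 more), for 8 in all.

8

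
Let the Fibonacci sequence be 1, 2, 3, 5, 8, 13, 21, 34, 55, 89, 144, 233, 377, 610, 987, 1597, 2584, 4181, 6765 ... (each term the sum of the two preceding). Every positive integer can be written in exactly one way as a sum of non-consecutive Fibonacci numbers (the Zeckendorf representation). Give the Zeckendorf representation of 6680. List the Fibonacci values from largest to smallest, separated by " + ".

Repeatedly subtract the largest Fibonacci number that fits:
4181 ≤ 6680 < 6765, so take 4181; remainder 2499
1597 ≤ 2499 < 2584, so take 1597; remainder 902
610 ≤ 902 < 987, so take 610; remainder 292
233 ≤ 292 < 377, so take 233; remainder 59
55 ≤ 59 < 89, so take 55; remainder 4
3 ≤ 4 < 5, so take 3; remainder 1
1 ≤ 1 < 2, so take 1; remainder 0
So 6680 = 4181 + 1597 + 610 + 233 + 55 + 3 + 1, with no two terms consecutive in the sequence.

4181 + 1597 + 610 + 233 + 55 + 3 + 1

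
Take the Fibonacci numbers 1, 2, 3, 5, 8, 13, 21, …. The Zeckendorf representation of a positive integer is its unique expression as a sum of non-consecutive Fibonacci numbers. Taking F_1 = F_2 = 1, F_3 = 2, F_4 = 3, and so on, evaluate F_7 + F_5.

F_7 + F_5 = 13 + 5 = 18.

18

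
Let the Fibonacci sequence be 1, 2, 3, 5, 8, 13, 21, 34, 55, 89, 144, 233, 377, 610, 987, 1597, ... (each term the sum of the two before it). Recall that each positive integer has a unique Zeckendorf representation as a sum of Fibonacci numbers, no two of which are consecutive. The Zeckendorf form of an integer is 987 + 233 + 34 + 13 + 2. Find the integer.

987 + 233 + 34 + 13 + 2 = 1269.

1269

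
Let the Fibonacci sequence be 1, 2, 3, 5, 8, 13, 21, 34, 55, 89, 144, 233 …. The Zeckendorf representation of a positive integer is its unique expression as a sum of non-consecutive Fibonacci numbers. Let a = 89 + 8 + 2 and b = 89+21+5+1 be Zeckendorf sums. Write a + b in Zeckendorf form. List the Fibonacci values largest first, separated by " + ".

The two numbers are 99 and 116, so their sum is 215.
take 144 (≤ 215); 215 − 144 = 71
take 55 (≤ 71); 71 − 55 = 16
take 13 (≤ 16); 16 − 13 = 3
take 3 (≤ 3); 3 − 3 = 0

144 + 55 + 13 + 3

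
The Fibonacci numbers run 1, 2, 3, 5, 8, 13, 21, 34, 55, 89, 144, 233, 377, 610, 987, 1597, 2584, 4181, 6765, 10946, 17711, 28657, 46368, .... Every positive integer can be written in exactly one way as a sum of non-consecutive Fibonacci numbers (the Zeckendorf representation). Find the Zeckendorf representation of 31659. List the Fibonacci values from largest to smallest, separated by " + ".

31659: greatest Fibonacci not exceeding it is 28657, leaving 3002
3002: greatest Fibonacci not exceeding it is 2584, leaving 418
418: greatest Fibonacci not exceeding it is 377, leaving 41
41: greatest Fibonacci not exceeding it is 34, leaving 7
7: greatest Fibonacci not exceeding it is 5, leaving 2
2: greatest Fibonacci not exceeding it is 2, leaving 0
So 31659 = 28657 + 2584 + 377 + 34 + 5 + 2, with no two terms consecutive in the sequence.

28657 + 2584 + 377 + 34 + 5 + 2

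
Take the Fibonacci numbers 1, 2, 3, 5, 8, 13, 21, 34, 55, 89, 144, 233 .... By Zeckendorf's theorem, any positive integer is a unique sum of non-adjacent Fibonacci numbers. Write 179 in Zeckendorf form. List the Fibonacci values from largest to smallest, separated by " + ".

Greedily peel off the largest Fibonacci term at each step:
179 − 144 = 35
35 − 34 = 1
1 − 1 = 0
So 179 = 144 + 34 + 1, with no two terms consecutive in the sequence.

144 + 34 + 1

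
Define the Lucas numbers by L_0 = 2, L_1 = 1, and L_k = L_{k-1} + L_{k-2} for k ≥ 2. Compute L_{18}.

Iterating the recurrence up to L_{13} = 521 and L_{12} = 322:
L_{14} = L_{13} + L_{12} = 521 + 322 = 843
L_{15} = L_{14} + L_{13} = 843 + 521 = 1364
L_{16} = L_{15} + L_{14} = 1364 + 843 = 2207
L_{17} = L_{16} + L_{15} = 2207 + 1364 = 3571
L_{18} = L_{17} + L_{16} = 3571 + 2207 = 5778

5778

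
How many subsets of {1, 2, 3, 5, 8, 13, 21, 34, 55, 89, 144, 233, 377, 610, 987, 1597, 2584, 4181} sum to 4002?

Each representation comes from the Zeckendorf form by replacing some F_k with F_{k−1} + F_{k−2} where possible.
4002 = 2584+987+377+34+13+5+2 = 2584+987+233+144+34+13+5+2 = 2584+987+233+89+55+34+13+5+2 = … (4 more), for 7 in all.

7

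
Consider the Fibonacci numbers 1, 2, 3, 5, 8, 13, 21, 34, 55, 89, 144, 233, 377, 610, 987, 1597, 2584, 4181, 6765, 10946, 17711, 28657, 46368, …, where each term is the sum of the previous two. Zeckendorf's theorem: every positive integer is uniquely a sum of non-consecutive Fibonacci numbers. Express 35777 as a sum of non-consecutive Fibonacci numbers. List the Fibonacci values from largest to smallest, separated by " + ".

28657 + 6765 + 233 + 89 + 21 + 8 + 3 + 1

subtract 28657 from 35777: 7120 remains
subtract 6765 from 7120: 355 remains
subtract 233 from 355: 122 remains
subtract 89 from 122: 33 remains
subtract 21 from 33: 12 remains
subtract 8 from 12: 4 remains
subtract 3 from 4: 1 remains
subtract 1 from 1: 0 remains
So 35777 = 28657 + 6765 + 233 + 89 + 21 + 8 + 3 + 1, with no two terms consecutive in the sequence.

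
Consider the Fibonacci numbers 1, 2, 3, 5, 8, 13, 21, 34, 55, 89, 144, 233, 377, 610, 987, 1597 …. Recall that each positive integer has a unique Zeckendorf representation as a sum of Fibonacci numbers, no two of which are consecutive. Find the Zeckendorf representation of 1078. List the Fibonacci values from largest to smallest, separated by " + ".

1078: greatest Fibonacci not exceeding it is 987, leaving 91
91: greatest Fibonacci not exceeding it is 89, leaving 2
2: greatest Fibonacci not exceeding it is 2, leaving 0
So 1078 = 987 + 89 + 2, with no two terms consecutive in the sequence.

987 + 89 + 2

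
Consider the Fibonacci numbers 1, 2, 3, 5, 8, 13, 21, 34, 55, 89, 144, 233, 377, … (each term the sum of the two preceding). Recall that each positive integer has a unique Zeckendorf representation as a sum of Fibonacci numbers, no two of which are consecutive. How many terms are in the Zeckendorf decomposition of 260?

260: greatest Fibonacci not exceeding it is 233, leaving 27
27: greatest Fibonacci not exceeding it is 21, leaving 6
6: greatest Fibonacci not exceeding it is 5, leaving 1
1: greatest Fibonacci not exceeding it is 1, leaving 0
260 = 233 + 21 + 5 + 1, which has 4 terms.

4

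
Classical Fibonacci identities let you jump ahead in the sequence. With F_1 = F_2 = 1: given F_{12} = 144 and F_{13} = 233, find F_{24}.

46368

By the doubling identity F_{2k} = F_k(2F_{k+1} − F_k): F_{24} = 144·(2·233 − 144) = 144·322 = 46368.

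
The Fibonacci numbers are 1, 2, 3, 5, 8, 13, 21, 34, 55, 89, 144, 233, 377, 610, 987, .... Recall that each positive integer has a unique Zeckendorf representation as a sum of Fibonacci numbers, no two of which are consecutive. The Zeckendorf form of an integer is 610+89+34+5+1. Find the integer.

739

610+89+34+5+1 = 739.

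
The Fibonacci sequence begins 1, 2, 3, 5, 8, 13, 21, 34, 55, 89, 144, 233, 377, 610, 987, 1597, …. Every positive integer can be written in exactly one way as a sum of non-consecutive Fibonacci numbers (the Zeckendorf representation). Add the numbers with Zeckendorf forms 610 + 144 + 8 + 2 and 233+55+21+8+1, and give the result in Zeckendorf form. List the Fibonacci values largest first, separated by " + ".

987 + 89 + 5 + 1

The two numbers are 764 and 318, so their sum is 1082.
Repeatedly subtract the largest Fibonacci number that fits:
1082: greatest Fibonacci not exceeding it is 987, leaving 95
95: greatest Fibonacci not exceeding it is 89, leaving 6
6: greatest Fibonacci not exceeding it is 5, leaving 1
1: greatest Fibonacci not exceeding it is 1, leaving 0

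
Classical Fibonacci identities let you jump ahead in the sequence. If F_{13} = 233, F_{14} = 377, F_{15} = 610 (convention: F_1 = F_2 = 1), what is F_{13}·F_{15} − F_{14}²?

233·610 − 377² = 142130 − 142129 = 1. (Cassini's identity: F_{k−1}F_{k+1} − F_k² = (−1)^k.)

1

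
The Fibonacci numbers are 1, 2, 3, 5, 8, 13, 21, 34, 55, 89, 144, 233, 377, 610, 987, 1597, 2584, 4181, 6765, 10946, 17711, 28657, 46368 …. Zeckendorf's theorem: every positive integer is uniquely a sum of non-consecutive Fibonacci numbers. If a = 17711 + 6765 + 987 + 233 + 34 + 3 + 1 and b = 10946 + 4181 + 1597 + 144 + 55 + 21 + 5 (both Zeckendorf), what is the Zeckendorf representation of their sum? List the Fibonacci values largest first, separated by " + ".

The two numbers are 25734 and 16949, so their sum is 42683.
Greedily peel off the largest Fibonacci term at each step:
42683 − 28657 = 14026
14026 − 10946 = 3080
3080 − 2584 = 496
496 − 377 = 119
119 − 89 = 30
30 − 21 = 9
9 − 8 = 1
1 − 1 = 0

28657 + 10946 + 2584 + 377 + 89 + 21 + 8 + 1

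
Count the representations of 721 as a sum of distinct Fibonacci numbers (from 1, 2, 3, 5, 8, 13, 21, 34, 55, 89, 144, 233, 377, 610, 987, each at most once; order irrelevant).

15

Starting from the Zeckendorf form and repeatedly splitting a term F_k into F_{k−1} + F_{k−2} (when neither is already used) reaches every representation.
721 = 610+89+21+1 = 610+89+13+8+1 = 610+55+34+21+1 = … (12 more), for 15 in all.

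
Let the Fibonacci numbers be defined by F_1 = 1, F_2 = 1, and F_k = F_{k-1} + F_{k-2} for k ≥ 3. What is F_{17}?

Iterating the recurrence up to F_{10} = 55 and F_{9} = 34:
F_{11} = F_{10} + F_{9} = 55 + 34 = 89
F_{12} = F_{11} + F_{10} = 89 + 55 = 144
F_{13} = F_{12} + F_{11} = 144 + 89 = 233
F_{14} = F_{13} + F_{12} = 233 + 144 = 377
F_{15} = F_{14} + F_{13} = 377 + 233 = 610
F_{16} = F_{15} + F_{14} = 610 + 377 = 987
F_{17} = F_{16} + F_{15} = 987 + 610 = 1597

1597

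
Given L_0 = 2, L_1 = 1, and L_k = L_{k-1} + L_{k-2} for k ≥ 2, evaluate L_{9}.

76

Iterating the recurrence up to L_{5} = 11 and L_{4} = 7:
L_{6} = L_{5} + L_{4} = 11 + 7 = 18
L_{7} = L_{6} + L_{5} = 18 + 11 = 29
L_{8} = L_{7} + L_{6} = 29 + 18 = 47
L_{9} = L_{8} + L_{7} = 47 + 29 = 76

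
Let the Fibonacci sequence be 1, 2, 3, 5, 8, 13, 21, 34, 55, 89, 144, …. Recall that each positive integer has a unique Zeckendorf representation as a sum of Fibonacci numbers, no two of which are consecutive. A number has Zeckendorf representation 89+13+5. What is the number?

107

89+13+5 = 107.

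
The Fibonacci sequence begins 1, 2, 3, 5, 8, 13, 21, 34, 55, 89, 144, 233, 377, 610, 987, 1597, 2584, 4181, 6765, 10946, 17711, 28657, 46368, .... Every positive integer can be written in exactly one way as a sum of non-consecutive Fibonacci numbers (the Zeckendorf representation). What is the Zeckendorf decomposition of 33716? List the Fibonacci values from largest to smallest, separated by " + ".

Greedy algorithm:
33716 − 28657 = 5059
5059 − 4181 = 878
878 − 610 = 268
268 − 233 = 35
35 − 34 = 1
1 − 1 = 0
So 33716 = 28657 + 4181 + 610 + 233 + 34 + 1, with no two terms consecutive in the sequence.

28657 + 4181 + 610 + 233 + 34 + 1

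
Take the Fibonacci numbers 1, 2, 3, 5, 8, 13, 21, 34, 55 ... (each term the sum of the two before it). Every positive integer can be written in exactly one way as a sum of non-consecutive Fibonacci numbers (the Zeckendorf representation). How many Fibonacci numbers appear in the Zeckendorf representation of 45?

3

Greedily peel off the largest Fibonacci term at each step:
subtract 34 from 45: 11 remains
subtract 8 from 11: 3 remains
subtract 3 from 3: 0 remains
45 = 34 + 8 + 3, which has 3 terms.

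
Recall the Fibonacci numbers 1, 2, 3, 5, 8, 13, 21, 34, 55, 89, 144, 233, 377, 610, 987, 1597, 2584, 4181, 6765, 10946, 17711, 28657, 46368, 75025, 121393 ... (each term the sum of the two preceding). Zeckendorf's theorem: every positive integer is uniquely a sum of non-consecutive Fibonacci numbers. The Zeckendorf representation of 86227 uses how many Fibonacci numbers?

Greedy algorithm:
86227: greatest Fibonacci not exceeding it is 75025, leaving 11202
11202: greatest Fibonacci not exceeding it is 10946, leaving 256
256: greatest Fibonacci not exceeding it is 233, leaving 23
23: greatest Fibonacci not exceeding it is 21, leaving 2
2: greatest Fibonacci not exceeding it is 2, leaving 0
86227 = 75025 + 10946 + 233 + 21 + 2, which has 5 terms.

5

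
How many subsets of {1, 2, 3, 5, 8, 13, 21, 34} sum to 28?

2

Each representation comes from the Zeckendorf form by replacing some F_k with F_{k−1} + F_{k−2} where possible.
28 = 21+5+2 = 13+8+5+2 — 2 representations.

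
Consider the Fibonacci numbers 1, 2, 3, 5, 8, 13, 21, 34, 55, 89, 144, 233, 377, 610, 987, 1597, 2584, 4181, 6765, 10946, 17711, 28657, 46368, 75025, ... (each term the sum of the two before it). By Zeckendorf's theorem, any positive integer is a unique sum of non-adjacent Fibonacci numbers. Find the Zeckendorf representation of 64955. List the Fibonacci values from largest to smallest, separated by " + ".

take 46368 (≤ 64955); 64955 − 46368 = 18587
take 17711 (≤ 18587); 18587 − 17711 = 876
take 610 (≤ 876); 876 − 610 = 266
take 233 (≤ 266); 266 − 233 = 33
take 21 (≤ 33); 33 − 21 = 12
take 8 (≤ 12); 12 − 8 = 4
take 3 (≤ 4); 4 − 3 = 1
take 1 (≤ 1); 1 − 1 = 0
So 64955 = 46368 + 17711 + 610 + 233 + 21 + 8 + 3 + 1, with no two terms consecutive in the sequence.

46368 + 17711 + 610 + 233 + 21 + 8 + 3 + 1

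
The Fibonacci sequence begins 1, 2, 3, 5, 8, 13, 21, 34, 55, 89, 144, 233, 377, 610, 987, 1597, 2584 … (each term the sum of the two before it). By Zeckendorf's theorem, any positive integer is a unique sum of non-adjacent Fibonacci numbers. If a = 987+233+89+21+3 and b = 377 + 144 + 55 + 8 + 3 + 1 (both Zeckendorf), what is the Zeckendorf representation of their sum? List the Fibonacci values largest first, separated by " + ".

1597 + 233 + 89 + 2

The two numbers are 1333 and 588, so their sum is 1921.
Greedy algorithm:
1921: greatest Fibonacci not exceeding it is 1597, leaving 324
324: greatest Fibonacci not exceeding it is 233, leaving 91
91: greatest Fibonacci not exceeding it is 89, leaving 2
2: greatest Fibonacci not exceeding it is 2, leaving 0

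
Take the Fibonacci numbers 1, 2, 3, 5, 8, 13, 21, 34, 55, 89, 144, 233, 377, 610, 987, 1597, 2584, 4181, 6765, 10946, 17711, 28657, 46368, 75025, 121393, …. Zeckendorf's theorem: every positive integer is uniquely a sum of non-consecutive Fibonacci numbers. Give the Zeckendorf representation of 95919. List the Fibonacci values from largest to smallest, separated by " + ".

75025 + 17711 + 2584 + 377 + 144 + 55 + 21 + 2

95919 − 75025 = 20894
20894 − 17711 = 3183
3183 − 2584 = 599
599 − 377 = 222
222 − 144 = 78
78 − 55 = 23
23 − 21 = 2
2 − 2 = 0
So 95919 = 75025 + 17711 + 2584 + 377 + 144 + 55 + 21 + 2, with no two terms consecutive in the sequence.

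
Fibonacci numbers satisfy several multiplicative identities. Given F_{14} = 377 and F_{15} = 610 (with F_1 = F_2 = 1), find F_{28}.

317811

By the doubling identity F_{2k} = F_k(2F_{k+1} − F_k): F_{28} = 377·(2·610 − 377) = 377·843 = 317811.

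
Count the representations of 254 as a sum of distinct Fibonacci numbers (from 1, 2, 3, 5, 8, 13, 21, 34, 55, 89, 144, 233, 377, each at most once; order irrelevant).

254 = 233+21 = 233+13+8 = 144+89+21 = 233+13+5+3 = … (8 more), for 12 in all.

12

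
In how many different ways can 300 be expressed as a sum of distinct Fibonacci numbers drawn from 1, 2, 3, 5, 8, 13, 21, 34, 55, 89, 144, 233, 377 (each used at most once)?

4

Starting from the Zeckendorf form and repeatedly splitting a term F_k into F_{k−1} + F_{k−2} (when neither is already used) reaches every representation.
300 = 233+55+8+3+1 = 233+34+21+8+3+1 = 144+89+55+8+3+1 = 144+89+34+21+8+3+1 — 4 representations.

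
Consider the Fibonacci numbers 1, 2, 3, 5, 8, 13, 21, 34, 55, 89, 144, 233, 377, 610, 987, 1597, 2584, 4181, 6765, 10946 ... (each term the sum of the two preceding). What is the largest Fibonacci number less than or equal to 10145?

6765

6765 ≤ 10145 < 10946, so the largest Fibonacci number not exceeding 10145 is 6765.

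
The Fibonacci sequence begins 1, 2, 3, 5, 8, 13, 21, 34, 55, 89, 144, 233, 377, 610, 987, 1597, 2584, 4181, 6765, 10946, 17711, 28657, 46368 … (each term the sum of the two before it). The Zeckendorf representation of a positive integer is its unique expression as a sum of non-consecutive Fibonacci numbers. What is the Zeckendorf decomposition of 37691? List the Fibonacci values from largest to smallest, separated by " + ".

28657 ≤ 37691 < 46368, so take 28657; remainder 9034
6765 ≤ 9034 < 10946, so take 6765; remainder 2269
1597 ≤ 2269 < 2584, so take 1597; remainder 672
610 ≤ 672 < 987, so take 610; remainder 62
55 ≤ 62 < 89, so take 55; remainder 7
5 ≤ 7 < 8, so take 5; remainder 2
2 ≤ 2 < 3, so take 2; remainder 0
So 37691 = 28657 + 6765 + 1597 + 610 + 55 + 5 + 2, with no two terms consecutive in the sequence.

28657 + 6765 + 1597 + 610 + 55 + 5 + 2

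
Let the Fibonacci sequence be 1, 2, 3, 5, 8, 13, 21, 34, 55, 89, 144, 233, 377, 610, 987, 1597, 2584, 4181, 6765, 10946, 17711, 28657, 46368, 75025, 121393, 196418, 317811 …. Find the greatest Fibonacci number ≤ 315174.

196418

196418 ≤ 315174 < 317811, so the largest Fibonacci number not exceeding 315174 is 196418.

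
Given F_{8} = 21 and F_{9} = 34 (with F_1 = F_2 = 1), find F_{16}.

987

By the doubling identity F_{2k} = F_k(2F_{k+1} − F_k): F_{16} = 21·(2·34 − 21) = 21·47 = 987.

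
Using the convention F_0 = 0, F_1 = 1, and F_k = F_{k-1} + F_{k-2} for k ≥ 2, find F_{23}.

Iterating the recurrence up to F_{16} = 987 and F_{15} = 610:
F_{17} = F_{16} + F_{15} = 987 + 610 = 1597
F_{18} = F_{17} + F_{16} = 1597 + 987 = 2584
F_{19} = F_{18} + F_{17} = 2584 + 1597 = 4181
F_{20} = F_{19} + F_{18} = 4181 + 2584 = 6765
F_{21} = F_{20} + F_{19} = 6765 + 4181 = 10946
F_{22} = F_{21} + F_{20} = 10946 + 6765 = 17711
F_{23} = F_{22} + F_{21} = 17711 + 10946 = 28657

28657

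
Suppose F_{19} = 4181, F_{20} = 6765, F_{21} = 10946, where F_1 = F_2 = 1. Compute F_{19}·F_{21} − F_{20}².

4181·10946 − 6765² = 45765226 − 45765225 = 1. (Cassini's identity: F_{k−1}F_{k+1} − F_k² = (−1)^k.)

1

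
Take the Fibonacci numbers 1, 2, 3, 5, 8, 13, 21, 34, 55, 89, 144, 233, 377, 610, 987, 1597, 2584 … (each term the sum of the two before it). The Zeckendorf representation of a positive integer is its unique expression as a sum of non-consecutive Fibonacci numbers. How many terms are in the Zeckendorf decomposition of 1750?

4

Greedy algorithm:
1750 − 1597 = 153
153 − 144 = 9
9 − 8 = 1
1 − 1 = 0
1750 = 1597 + 144 + 8 + 1, which has 4 terms.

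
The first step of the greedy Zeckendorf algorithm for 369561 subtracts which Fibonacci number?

317811 ≤ 369561 < 514229, so the largest Fibonacci number not exceeding 369561 is 317811.

317811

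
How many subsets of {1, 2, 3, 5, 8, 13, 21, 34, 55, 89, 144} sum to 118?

10

118 = 89+21+8 = 89+21+5+3 = 55+34+21+8 = … (7 more), for 10 in all.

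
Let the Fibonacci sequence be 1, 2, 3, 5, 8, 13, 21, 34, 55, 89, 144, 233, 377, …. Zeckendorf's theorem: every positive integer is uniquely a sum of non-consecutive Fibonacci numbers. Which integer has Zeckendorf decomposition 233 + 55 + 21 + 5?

233 + 55 + 21 + 5 = 314.

314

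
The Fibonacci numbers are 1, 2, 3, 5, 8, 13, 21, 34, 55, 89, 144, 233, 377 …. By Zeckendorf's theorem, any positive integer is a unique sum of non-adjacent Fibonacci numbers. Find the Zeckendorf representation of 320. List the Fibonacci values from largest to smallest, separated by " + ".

Greedily peel off the largest Fibonacci term at each step:
largest Fibonacci ≤ 320 is 233; 320 − 233 = 87
largest Fibonacci ≤ 87 is 55; 87 − 55 = 32
largest Fibonacci ≤ 32 is 21; 32 − 21 = 11
largest Fibonacci ≤ 11 is 8; 11 − 8 = 3
largest Fibonacci ≤ 3 is 3; 3 − 3 = 0
So 320 = 233 + 55 + 21 + 8 + 3, with no two terms consecutive in the sequence.

233 + 55 + 21 + 8 + 3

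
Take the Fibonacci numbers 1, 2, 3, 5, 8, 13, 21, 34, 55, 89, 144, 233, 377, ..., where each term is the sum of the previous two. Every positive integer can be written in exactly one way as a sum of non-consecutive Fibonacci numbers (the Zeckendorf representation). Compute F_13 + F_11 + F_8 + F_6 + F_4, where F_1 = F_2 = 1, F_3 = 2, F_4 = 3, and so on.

354

F_13 + F_11 + F_8 + F_6 + F_4 = 233 + 89 + 21 + 8 + 3 = 354.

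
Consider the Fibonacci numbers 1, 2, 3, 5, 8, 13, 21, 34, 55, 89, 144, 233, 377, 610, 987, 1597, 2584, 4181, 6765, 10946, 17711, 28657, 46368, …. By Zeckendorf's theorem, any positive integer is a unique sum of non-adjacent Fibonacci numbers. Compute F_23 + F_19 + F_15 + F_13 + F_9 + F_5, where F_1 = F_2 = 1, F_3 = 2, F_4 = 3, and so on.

F_23 + F_19 + F_15 + F_13 + F_9 + F_5 = 28657 + 4181 + 610 + 233 + 34 + 5 = 33720.

33720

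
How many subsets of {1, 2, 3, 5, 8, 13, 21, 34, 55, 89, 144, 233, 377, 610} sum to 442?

Each representation comes from the Zeckendorf form by replacing some F_k with F_{k−1} + F_{k−2} where possible.
442 = 377+55+8+2 = 377+55+5+3+2 = 377+34+21+8+2 = … (10 more), for 13 in all.

13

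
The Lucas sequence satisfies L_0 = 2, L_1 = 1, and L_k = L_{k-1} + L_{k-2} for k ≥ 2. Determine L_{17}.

Iterating the recurrence up to L_{12} = 322 and L_{11} = 199:
L_{13} = L_{12} + L_{11} = 322 + 199 = 521
L_{14} = L_{13} + L_{12} = 521 + 322 = 843
L_{15} = L_{14} + L_{13} = 843 + 521 = 1364
L_{16} = L_{15} + L_{14} = 1364 + 843 = 2207
L_{17} = L_{16} + L_{15} = 2207 + 1364 = 3571

3571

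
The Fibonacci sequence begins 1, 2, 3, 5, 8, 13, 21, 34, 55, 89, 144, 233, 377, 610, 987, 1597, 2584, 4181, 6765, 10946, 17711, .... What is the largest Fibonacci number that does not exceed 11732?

10946 ≤ 11732 < 17711, so the largest Fibonacci number not exceeding 11732 is 10946.

10946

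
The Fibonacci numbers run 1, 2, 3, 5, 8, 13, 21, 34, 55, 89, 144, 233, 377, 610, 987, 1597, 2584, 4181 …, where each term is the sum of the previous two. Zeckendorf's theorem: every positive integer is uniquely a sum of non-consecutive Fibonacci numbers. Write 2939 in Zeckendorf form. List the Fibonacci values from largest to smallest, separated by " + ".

Repeatedly subtract the largest Fibonacci number that fits:
2939: greatest Fibonacci not exceeding it is 2584, leaving 355
355: greatest Fibonacci not exceeding it is 233, leaving 122
122: greatest Fibonacci not exceeding it is 89, leaving 33
33: greatest Fibonacci not exceeding it is 21, leaving 12
12: greatest Fibonacci not exceeding it is 8, leaving 4
4: greatest Fibonacci not exceeding it is 3, leaving 1
1: greatest Fibonacci not exceeding it is 1, leaving 0
So 2939 = 2584 + 233 + 89 + 21 + 8 + 3 + 1, with no two terms consecutive in the sequence.

2584 + 233 + 89 + 21 + 8 + 3 + 1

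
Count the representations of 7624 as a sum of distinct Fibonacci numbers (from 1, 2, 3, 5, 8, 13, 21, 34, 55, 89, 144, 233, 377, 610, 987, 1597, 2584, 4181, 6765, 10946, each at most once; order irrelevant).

72

7624 = 6765+610+233+13+3 = 6765+610+233+13+2+1 = 6765+610+233+8+5+3 = 6765+610+144+89+13+3 = … (68 more), for 72 in all.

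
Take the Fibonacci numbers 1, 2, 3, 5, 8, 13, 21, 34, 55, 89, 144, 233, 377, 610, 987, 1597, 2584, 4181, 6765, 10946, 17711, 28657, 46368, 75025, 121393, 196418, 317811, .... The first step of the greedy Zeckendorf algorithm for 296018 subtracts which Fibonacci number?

196418

196418 ≤ 296018 < 317811, so the largest Fibonacci number not exceeding 296018 is 196418.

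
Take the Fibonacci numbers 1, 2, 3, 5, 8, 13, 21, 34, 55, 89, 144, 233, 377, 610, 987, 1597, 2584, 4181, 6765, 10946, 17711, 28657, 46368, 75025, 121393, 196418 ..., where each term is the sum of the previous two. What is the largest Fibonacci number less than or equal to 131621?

121393 ≤ 131621 < 196418, so the largest Fibonacci number not exceeding 131621 is 121393.

121393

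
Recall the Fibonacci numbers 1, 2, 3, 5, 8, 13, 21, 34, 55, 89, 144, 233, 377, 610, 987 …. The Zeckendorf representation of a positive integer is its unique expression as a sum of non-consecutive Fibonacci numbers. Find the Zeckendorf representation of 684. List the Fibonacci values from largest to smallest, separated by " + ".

Greedy algorithm:
take 610 (≤ 684); 684 − 610 = 74
take 55 (≤ 74); 74 − 55 = 19
take 13 (≤ 19); 19 − 13 = 6
take 5 (≤ 6); 6 − 5 = 1
take 1 (≤ 1); 1 − 1 = 0
So 684 = 610 + 55 + 13 + 5 + 1, with no two terms consecutive in the sequence.

610 + 55 + 13 + 5 + 1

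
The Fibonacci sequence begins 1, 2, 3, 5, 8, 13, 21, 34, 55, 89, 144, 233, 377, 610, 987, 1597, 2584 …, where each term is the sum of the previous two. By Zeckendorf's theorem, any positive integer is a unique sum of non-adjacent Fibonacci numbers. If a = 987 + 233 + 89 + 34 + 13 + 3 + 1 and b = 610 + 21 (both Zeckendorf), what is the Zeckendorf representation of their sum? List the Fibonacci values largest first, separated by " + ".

The two numbers are 1360 and 631, so their sum is 1991.
Greedily peel off the largest Fibonacci term at each step:
1991: greatest Fibonacci not exceeding it is 1597, leaving 394
394: greatest Fibonacci not exceeding it is 377, leaving 17
17: greatest Fibonacci not exceeding it is 13, leaving 4
4: greatest Fibonacci not exceeding it is 3, leaving 1
1: greatest Fibonacci not exceeding it is 1, leaving 0

1597 + 377 + 13 + 3 + 1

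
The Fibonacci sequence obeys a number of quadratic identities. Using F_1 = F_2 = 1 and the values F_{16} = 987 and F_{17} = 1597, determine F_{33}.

By F_{2k+1} = F_k² + F_{k+1}²: F_{33} = 987² + 1597² = 974169 + 2550409 = 3524578.

3524578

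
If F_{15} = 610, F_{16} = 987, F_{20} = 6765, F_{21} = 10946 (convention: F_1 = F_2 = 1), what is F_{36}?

By the addition formula F_{m+n} = F_m F_{n+1} + F_{m−1} F_n with m=21, n=15: F_{36} = 10946·987 + 6765·610 = 10803702 + 4126650 = 14930352.

14930352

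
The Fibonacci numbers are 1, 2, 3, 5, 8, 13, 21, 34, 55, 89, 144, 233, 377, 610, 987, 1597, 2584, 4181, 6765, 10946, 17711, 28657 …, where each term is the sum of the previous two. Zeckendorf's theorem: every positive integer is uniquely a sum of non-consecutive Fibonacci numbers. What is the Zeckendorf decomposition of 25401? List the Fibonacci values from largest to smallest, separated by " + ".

17711 + 6765 + 610 + 233 + 55 + 21 + 5 + 1

17711 ≤ 25401 < 28657, so take 17711; remainder 7690
6765 ≤ 7690 < 10946, so take 6765; remainder 925
610 ≤ 925 < 987, so take 610; remainder 315
233 ≤ 315 < 377, so take 233; remainder 82
55 ≤ 82 < 89, so take 55; remainder 27
21 ≤ 27 < 34, so take 21; remainder 6
5 ≤ 6 < 8, so take 5; remainder 1
1 ≤ 1 < 2, so take 1; remainder 0
So 25401 = 17711 + 6765 + 610 + 233 + 55 + 21 + 5 + 1, with no two terms consecutive in the sequence.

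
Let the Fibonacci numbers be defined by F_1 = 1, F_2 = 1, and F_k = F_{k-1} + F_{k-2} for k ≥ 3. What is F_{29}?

514229

Iterating the recurrence up to F_{23} = 28657 and F_{22} = 17711:
F_{24} = F_{23} + F_{22} = 28657 + 17711 = 46368
F_{25} = F_{24} + F_{23} = 46368 + 28657 = 75025
F_{26} = F_{25} + F_{24} = 75025 + 46368 = 121393
F_{27} = F_{26} + F_{25} = 121393 + 75025 = 196418
F_{28} = F_{27} + F_{26} = 196418 + 121393 = 317811
F_{29} = F_{28} + F_{27} = 317811 + 196418 = 514229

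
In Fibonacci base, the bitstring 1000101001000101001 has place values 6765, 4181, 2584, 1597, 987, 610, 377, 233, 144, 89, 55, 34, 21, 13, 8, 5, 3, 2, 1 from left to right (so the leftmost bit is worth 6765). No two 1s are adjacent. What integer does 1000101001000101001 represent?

Summing the place values of the 1 bits: 6765 + 987 + 377 + 89 + 13 + 5 + 1 = 8237.

8237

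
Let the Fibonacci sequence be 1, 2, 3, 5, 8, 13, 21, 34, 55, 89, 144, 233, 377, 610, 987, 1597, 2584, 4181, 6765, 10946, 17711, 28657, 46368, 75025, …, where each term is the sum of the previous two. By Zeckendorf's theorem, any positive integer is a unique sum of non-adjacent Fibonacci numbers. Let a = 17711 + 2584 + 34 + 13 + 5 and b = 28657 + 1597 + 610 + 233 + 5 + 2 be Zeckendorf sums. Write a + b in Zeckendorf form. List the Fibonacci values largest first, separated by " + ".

46368 + 4181 + 610 + 233 + 55 + 3 + 1

The two numbers are 20347 and 31104, so their sum is 51451.
51451: greatest Fibonacci not exceeding it is 46368, leaving 5083
5083: greatest Fibonacci not exceeding it is 4181, leaving 902
902: greatest Fibonacci not exceeding it is 610, leaving 292
292: greatest Fibonacci not exceeding it is 233, leaving 59
59: greatest Fibonacci not exceeding it is 55, leaving 4
4: greatest Fibonacci not exceeding it is 3, leaving 1
1: greatest Fibonacci not exceeding it is 1, leaving 0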